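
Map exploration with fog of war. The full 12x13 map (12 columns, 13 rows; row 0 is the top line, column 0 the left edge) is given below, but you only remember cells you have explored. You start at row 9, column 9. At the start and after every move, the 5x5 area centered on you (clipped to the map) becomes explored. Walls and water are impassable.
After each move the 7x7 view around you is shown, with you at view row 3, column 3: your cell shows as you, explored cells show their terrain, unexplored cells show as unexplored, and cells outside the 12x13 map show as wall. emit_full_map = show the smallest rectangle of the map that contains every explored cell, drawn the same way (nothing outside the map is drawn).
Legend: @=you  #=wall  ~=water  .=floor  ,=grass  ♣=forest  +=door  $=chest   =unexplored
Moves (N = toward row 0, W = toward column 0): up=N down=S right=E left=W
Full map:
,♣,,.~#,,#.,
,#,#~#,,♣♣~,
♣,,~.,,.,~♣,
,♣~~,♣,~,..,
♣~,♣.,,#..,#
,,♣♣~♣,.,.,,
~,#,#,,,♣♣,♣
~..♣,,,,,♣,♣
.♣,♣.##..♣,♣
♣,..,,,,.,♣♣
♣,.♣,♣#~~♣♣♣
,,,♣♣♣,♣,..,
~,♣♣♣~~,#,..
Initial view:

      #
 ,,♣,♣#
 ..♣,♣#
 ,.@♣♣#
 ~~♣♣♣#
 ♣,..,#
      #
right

     ##
,,♣,♣##
..♣,♣##
,.,@♣##
~~♣♣♣##
♣,..,##
     ##

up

     ##
 ♣♣,♣##
,,♣,♣##
..♣@♣##
,.,♣♣##
~~♣♣♣##
♣,..,##

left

      #
 ,♣♣,♣#
 ,,♣,♣#
 ..@,♣#
 ,.,♣♣#
 ~~♣♣♣#
 ♣,..,#

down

 ,♣♣,♣#
 ,,♣,♣#
 ..♣,♣#
 ,.@♣♣#
 ~~♣♣♣#
 ♣,..,#
      #

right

,♣♣,♣##
,,♣,♣##
..♣,♣##
,.,@♣##
~~♣♣♣##
♣,..,##
     ##

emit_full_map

,♣♣,♣
,,♣,♣
..♣,♣
,.,@♣
~~♣♣♣
♣,..,

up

     ##
,♣♣,♣##
,,♣,♣##
..♣@♣##
,.,♣♣##
~~♣♣♣##
♣,..,##

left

      #
 ,♣♣,♣#
 ,,♣,♣#
 ..@,♣#
 ,.,♣♣#
 ~~♣♣♣#
 ♣,..,#

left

       
 ,,♣♣,♣
 ,,,♣,♣
 #.@♣,♣
 ,,.,♣♣
 #~~♣♣♣
  ♣,..,

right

      #
,,♣♣,♣#
,,,♣,♣#
#..@,♣#
,,.,♣♣#
#~~♣♣♣#
 ♣,..,#

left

       
 ,,♣♣,♣
 ,,,♣,♣
 #.@♣,♣
 ,,.,♣♣
 #~~♣♣♣
  ♣,..,

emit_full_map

,,♣♣,♣
,,,♣,♣
#.@♣,♣
,,.,♣♣
#~~♣♣♣
 ♣,..,


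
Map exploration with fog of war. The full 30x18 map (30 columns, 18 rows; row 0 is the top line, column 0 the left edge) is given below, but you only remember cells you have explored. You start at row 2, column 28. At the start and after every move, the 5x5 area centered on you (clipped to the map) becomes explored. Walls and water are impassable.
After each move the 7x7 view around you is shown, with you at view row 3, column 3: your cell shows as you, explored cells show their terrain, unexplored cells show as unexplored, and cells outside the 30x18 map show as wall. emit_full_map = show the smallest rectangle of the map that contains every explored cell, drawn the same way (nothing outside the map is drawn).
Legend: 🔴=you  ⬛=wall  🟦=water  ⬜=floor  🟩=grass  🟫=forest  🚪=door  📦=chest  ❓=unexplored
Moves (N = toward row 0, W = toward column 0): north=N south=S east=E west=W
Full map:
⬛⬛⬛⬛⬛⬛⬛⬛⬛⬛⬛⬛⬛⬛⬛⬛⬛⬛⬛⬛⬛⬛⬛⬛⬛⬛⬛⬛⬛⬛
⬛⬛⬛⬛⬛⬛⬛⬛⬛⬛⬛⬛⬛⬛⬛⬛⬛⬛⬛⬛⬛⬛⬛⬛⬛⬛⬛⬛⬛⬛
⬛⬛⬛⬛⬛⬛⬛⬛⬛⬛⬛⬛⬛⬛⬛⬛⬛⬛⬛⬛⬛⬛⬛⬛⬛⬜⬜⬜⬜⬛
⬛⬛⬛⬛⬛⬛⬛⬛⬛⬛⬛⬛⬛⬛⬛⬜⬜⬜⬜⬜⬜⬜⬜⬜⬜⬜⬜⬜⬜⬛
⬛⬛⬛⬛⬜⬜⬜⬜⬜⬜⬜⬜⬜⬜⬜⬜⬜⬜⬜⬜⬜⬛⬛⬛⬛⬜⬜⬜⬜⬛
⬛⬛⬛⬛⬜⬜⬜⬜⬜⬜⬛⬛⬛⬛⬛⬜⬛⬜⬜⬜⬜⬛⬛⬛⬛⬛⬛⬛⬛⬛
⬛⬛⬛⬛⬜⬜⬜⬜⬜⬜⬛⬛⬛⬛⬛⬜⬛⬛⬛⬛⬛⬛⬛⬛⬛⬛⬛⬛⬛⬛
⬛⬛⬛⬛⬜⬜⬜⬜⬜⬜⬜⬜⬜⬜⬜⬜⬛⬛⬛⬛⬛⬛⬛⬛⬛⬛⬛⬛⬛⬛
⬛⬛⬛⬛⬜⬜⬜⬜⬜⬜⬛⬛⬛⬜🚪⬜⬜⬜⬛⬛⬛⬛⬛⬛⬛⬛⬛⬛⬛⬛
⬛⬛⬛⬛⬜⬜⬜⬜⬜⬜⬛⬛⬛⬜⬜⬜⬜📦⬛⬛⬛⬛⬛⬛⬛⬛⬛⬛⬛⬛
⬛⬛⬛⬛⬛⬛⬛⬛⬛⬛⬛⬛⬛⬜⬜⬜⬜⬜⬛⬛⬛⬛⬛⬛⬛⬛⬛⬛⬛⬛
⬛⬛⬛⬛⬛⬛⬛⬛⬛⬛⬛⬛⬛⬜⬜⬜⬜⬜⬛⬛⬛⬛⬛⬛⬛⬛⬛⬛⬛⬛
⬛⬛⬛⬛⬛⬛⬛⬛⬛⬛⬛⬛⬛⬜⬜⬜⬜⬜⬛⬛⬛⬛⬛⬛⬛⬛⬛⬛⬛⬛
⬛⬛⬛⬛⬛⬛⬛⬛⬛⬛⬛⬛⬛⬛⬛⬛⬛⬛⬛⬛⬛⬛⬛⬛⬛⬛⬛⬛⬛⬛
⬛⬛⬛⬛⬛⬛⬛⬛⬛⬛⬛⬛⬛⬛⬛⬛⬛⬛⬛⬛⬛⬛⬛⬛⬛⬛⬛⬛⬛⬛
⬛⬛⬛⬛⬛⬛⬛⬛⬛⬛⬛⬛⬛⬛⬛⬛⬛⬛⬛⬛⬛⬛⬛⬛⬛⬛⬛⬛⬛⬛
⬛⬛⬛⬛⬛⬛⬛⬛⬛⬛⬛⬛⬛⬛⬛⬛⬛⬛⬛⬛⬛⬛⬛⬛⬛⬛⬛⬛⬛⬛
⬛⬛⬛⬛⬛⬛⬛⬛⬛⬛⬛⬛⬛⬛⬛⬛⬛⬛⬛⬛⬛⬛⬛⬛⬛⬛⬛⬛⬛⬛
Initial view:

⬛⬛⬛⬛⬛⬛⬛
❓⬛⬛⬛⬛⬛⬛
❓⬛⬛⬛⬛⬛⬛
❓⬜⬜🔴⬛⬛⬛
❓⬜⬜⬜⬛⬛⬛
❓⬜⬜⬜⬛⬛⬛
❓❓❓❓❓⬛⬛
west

⬛⬛⬛⬛⬛⬛⬛
❓⬛⬛⬛⬛⬛⬛
❓⬛⬛⬛⬛⬛⬛
❓⬜⬜🔴⬜⬛⬛
❓⬜⬜⬜⬜⬛⬛
❓⬜⬜⬜⬜⬛⬛
❓❓❓❓❓❓⬛

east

⬛⬛⬛⬛⬛⬛⬛
⬛⬛⬛⬛⬛⬛⬛
⬛⬛⬛⬛⬛⬛⬛
⬜⬜⬜🔴⬛⬛⬛
⬜⬜⬜⬜⬛⬛⬛
⬜⬜⬜⬜⬛⬛⬛
❓❓❓❓❓⬛⬛

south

⬛⬛⬛⬛⬛⬛⬛
⬛⬛⬛⬛⬛⬛⬛
⬜⬜⬜⬜⬛⬛⬛
⬜⬜⬜🔴⬛⬛⬛
⬜⬜⬜⬜⬛⬛⬛
❓⬛⬛⬛⬛⬛⬛
❓❓❓❓❓⬛⬛

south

⬛⬛⬛⬛⬛⬛⬛
⬜⬜⬜⬜⬛⬛⬛
⬜⬜⬜⬜⬛⬛⬛
⬜⬜⬜🔴⬛⬛⬛
❓⬛⬛⬛⬛⬛⬛
❓⬛⬛⬛⬛⬛⬛
❓❓❓❓❓⬛⬛

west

❓⬛⬛⬛⬛⬛⬛
❓⬜⬜⬜⬜⬛⬛
❓⬜⬜⬜⬜⬛⬛
❓⬜⬜🔴⬜⬛⬛
❓⬛⬛⬛⬛⬛⬛
❓⬛⬛⬛⬛⬛⬛
❓❓❓❓❓❓⬛

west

❓❓⬛⬛⬛⬛⬛
❓⬛⬜⬜⬜⬜⬛
❓⬜⬜⬜⬜⬜⬛
❓⬛⬜🔴⬜⬜⬛
❓⬛⬛⬛⬛⬛⬛
❓⬛⬛⬛⬛⬛⬛
❓❓❓❓❓❓❓

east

❓⬛⬛⬛⬛⬛⬛
⬛⬜⬜⬜⬜⬛⬛
⬜⬜⬜⬜⬜⬛⬛
⬛⬜⬜🔴⬜⬛⬛
⬛⬛⬛⬛⬛⬛⬛
⬛⬛⬛⬛⬛⬛⬛
❓❓❓❓❓❓⬛

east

⬛⬛⬛⬛⬛⬛⬛
⬜⬜⬜⬜⬛⬛⬛
⬜⬜⬜⬜⬛⬛⬛
⬜⬜⬜🔴⬛⬛⬛
⬛⬛⬛⬛⬛⬛⬛
⬛⬛⬛⬛⬛⬛⬛
❓❓❓❓❓⬛⬛

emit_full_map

❓⬛⬛⬛⬛⬛
❓⬛⬛⬛⬛⬛
⬛⬜⬜⬜⬜⬛
⬜⬜⬜⬜⬜⬛
⬛⬜⬜⬜🔴⬛
⬛⬛⬛⬛⬛⬛
⬛⬛⬛⬛⬛⬛

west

❓⬛⬛⬛⬛⬛⬛
⬛⬜⬜⬜⬜⬛⬛
⬜⬜⬜⬜⬜⬛⬛
⬛⬜⬜🔴⬜⬛⬛
⬛⬛⬛⬛⬛⬛⬛
⬛⬛⬛⬛⬛⬛⬛
❓❓❓❓❓❓⬛

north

❓⬛⬛⬛⬛⬛⬛
❓⬛⬛⬛⬛⬛⬛
⬛⬜⬜⬜⬜⬛⬛
⬜⬜⬜🔴⬜⬛⬛
⬛⬜⬜⬜⬜⬛⬛
⬛⬛⬛⬛⬛⬛⬛
⬛⬛⬛⬛⬛⬛⬛

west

❓❓⬛⬛⬛⬛⬛
❓⬛⬛⬛⬛⬛⬛
❓⬛⬜⬜⬜⬜⬛
❓⬜⬜🔴⬜⬜⬛
❓⬛⬜⬜⬜⬜⬛
❓⬛⬛⬛⬛⬛⬛
❓⬛⬛⬛⬛⬛⬛

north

⬛⬛⬛⬛⬛⬛⬛
❓⬛⬛⬛⬛⬛⬛
❓⬛⬛⬛⬛⬛⬛
❓⬛⬜🔴⬜⬜⬛
❓⬜⬜⬜⬜⬜⬛
❓⬛⬜⬜⬜⬜⬛
❓⬛⬛⬛⬛⬛⬛

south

❓⬛⬛⬛⬛⬛⬛
❓⬛⬛⬛⬛⬛⬛
❓⬛⬜⬜⬜⬜⬛
❓⬜⬜🔴⬜⬜⬛
❓⬛⬜⬜⬜⬜⬛
❓⬛⬛⬛⬛⬛⬛
❓⬛⬛⬛⬛⬛⬛

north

⬛⬛⬛⬛⬛⬛⬛
❓⬛⬛⬛⬛⬛⬛
❓⬛⬛⬛⬛⬛⬛
❓⬛⬜🔴⬜⬜⬛
❓⬜⬜⬜⬜⬜⬛
❓⬛⬜⬜⬜⬜⬛
❓⬛⬛⬛⬛⬛⬛

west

⬛⬛⬛⬛⬛⬛⬛
❓⬛⬛⬛⬛⬛⬛
❓⬛⬛⬛⬛⬛⬛
❓⬛⬛🔴⬜⬜⬜
❓⬜⬜⬜⬜⬜⬜
❓⬛⬛⬜⬜⬜⬜
❓❓⬛⬛⬛⬛⬛

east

⬛⬛⬛⬛⬛⬛⬛
⬛⬛⬛⬛⬛⬛⬛
⬛⬛⬛⬛⬛⬛⬛
⬛⬛⬜🔴⬜⬜⬛
⬜⬜⬜⬜⬜⬜⬛
⬛⬛⬜⬜⬜⬜⬛
❓⬛⬛⬛⬛⬛⬛

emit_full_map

⬛⬛⬛⬛⬛⬛⬛
⬛⬛⬛⬛⬛⬛⬛
⬛⬛⬜🔴⬜⬜⬛
⬜⬜⬜⬜⬜⬜⬛
⬛⬛⬜⬜⬜⬜⬛
❓⬛⬛⬛⬛⬛⬛
❓⬛⬛⬛⬛⬛⬛

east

⬛⬛⬛⬛⬛⬛⬛
⬛⬛⬛⬛⬛⬛⬛
⬛⬛⬛⬛⬛⬛⬛
⬛⬜⬜🔴⬜⬛⬛
⬜⬜⬜⬜⬜⬛⬛
⬛⬜⬜⬜⬜⬛⬛
⬛⬛⬛⬛⬛⬛⬛

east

⬛⬛⬛⬛⬛⬛⬛
⬛⬛⬛⬛⬛⬛⬛
⬛⬛⬛⬛⬛⬛⬛
⬜⬜⬜🔴⬛⬛⬛
⬜⬜⬜⬜⬛⬛⬛
⬜⬜⬜⬜⬛⬛⬛
⬛⬛⬛⬛⬛⬛⬛

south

⬛⬛⬛⬛⬛⬛⬛
⬛⬛⬛⬛⬛⬛⬛
⬜⬜⬜⬜⬛⬛⬛
⬜⬜⬜🔴⬛⬛⬛
⬜⬜⬜⬜⬛⬛⬛
⬛⬛⬛⬛⬛⬛⬛
⬛⬛⬛⬛⬛⬛⬛

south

⬛⬛⬛⬛⬛⬛⬛
⬜⬜⬜⬜⬛⬛⬛
⬜⬜⬜⬜⬛⬛⬛
⬜⬜⬜🔴⬛⬛⬛
⬛⬛⬛⬛⬛⬛⬛
⬛⬛⬛⬛⬛⬛⬛
❓❓❓❓❓⬛⬛

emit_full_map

⬛⬛⬛⬛⬛⬛⬛
⬛⬛⬛⬛⬛⬛⬛
⬛⬛⬜⬜⬜⬜⬛
⬜⬜⬜⬜⬜⬜⬛
⬛⬛⬜⬜⬜🔴⬛
❓⬛⬛⬛⬛⬛⬛
❓⬛⬛⬛⬛⬛⬛

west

⬛⬛⬛⬛⬛⬛⬛
⬛⬜⬜⬜⬜⬛⬛
⬜⬜⬜⬜⬜⬛⬛
⬛⬜⬜🔴⬜⬛⬛
⬛⬛⬛⬛⬛⬛⬛
⬛⬛⬛⬛⬛⬛⬛
❓❓❓❓❓❓⬛


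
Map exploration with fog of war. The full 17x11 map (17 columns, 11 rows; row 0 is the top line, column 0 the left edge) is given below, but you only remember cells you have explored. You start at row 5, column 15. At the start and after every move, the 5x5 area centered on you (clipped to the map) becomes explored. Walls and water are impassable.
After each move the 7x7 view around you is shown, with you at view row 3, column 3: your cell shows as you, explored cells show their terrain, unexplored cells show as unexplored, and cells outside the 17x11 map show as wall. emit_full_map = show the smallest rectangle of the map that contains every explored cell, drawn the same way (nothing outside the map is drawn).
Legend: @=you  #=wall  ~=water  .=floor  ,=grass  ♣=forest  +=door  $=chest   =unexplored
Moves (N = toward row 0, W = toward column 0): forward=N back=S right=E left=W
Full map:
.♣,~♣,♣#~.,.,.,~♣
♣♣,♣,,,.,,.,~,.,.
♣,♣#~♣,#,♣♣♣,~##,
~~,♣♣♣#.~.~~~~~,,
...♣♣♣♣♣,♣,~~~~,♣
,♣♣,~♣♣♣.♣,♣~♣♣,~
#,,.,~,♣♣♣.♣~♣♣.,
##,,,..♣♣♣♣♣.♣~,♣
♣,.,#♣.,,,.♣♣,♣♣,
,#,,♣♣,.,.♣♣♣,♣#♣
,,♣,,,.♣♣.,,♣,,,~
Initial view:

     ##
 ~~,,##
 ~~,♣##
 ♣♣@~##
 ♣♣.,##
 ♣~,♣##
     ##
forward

     ##
 ~##,##
 ~~,,##
 ~~@♣##
 ♣♣,~##
 ♣♣.,##
 ♣~,♣##

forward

     ##
 ,.,.##
 ~##,##
 ~~@,##
 ~~,♣##
 ♣♣,~##
 ♣♣.,##

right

    ###
,.,.###
~##,###
~~,@###
~~,♣###
♣♣,~###
♣♣.,###

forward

#######
 ,~♣###
,.,.###
~##@###
~~,,###
~~,♣###
♣♣,~###

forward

#######
#######
 ,~♣###
,.,@###
~##,###
~~,,###
~~,♣###

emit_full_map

 ,~♣
,.,@
~##,
~~,,
~~,♣
♣♣,~
♣♣.,
♣~,♣

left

#######
#######
 .,~♣##
 ,.@.##
 ~##,##
 ~~,,##
 ~~,♣##

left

#######
#######
 ,.,~♣#
 ~,@,.#
 ,~##,#
 ~~~,,#
  ~~,♣#

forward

#######
#######
#######
 ,.@~♣#
 ~,.,.#
 ,~##,#
 ~~~,,#

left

#######
#######
#######
 .,@,~♣
 ,~,.,.
 ♣,~##,
  ~~~,,

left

#######
#######
#######
 ,.@.,~
 .,~,.,
 ♣♣,~##
   ~~~,

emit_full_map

,.@.,~♣
.,~,.,.
♣♣,~##,
  ~~~,,
   ~~,♣
   ♣♣,~
   ♣♣.,
   ♣~,♣

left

#######
#######
#######
 .,@,.,
 ,.,~,.
 ♣♣♣,~#
    ~~~

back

#######
#######
 .,.,.,
 ,.@~,.
 ♣♣♣,~#
 .~~~~~
     ~~

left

#######
#######
 ~.,.,.
 ,,@,~,
 ,♣♣♣,~
 ~.~~~~
      ~

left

#######
#######
 #~.,.,
 .,@.,~
 #,♣♣♣,
 .~.~~~
       

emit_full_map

#~.,.,.,~♣
.,@.,~,.,.
#,♣♣♣,~##,
.~.~~~~~,,
      ~~,♣
      ♣♣,~
      ♣♣.,
      ♣~,♣


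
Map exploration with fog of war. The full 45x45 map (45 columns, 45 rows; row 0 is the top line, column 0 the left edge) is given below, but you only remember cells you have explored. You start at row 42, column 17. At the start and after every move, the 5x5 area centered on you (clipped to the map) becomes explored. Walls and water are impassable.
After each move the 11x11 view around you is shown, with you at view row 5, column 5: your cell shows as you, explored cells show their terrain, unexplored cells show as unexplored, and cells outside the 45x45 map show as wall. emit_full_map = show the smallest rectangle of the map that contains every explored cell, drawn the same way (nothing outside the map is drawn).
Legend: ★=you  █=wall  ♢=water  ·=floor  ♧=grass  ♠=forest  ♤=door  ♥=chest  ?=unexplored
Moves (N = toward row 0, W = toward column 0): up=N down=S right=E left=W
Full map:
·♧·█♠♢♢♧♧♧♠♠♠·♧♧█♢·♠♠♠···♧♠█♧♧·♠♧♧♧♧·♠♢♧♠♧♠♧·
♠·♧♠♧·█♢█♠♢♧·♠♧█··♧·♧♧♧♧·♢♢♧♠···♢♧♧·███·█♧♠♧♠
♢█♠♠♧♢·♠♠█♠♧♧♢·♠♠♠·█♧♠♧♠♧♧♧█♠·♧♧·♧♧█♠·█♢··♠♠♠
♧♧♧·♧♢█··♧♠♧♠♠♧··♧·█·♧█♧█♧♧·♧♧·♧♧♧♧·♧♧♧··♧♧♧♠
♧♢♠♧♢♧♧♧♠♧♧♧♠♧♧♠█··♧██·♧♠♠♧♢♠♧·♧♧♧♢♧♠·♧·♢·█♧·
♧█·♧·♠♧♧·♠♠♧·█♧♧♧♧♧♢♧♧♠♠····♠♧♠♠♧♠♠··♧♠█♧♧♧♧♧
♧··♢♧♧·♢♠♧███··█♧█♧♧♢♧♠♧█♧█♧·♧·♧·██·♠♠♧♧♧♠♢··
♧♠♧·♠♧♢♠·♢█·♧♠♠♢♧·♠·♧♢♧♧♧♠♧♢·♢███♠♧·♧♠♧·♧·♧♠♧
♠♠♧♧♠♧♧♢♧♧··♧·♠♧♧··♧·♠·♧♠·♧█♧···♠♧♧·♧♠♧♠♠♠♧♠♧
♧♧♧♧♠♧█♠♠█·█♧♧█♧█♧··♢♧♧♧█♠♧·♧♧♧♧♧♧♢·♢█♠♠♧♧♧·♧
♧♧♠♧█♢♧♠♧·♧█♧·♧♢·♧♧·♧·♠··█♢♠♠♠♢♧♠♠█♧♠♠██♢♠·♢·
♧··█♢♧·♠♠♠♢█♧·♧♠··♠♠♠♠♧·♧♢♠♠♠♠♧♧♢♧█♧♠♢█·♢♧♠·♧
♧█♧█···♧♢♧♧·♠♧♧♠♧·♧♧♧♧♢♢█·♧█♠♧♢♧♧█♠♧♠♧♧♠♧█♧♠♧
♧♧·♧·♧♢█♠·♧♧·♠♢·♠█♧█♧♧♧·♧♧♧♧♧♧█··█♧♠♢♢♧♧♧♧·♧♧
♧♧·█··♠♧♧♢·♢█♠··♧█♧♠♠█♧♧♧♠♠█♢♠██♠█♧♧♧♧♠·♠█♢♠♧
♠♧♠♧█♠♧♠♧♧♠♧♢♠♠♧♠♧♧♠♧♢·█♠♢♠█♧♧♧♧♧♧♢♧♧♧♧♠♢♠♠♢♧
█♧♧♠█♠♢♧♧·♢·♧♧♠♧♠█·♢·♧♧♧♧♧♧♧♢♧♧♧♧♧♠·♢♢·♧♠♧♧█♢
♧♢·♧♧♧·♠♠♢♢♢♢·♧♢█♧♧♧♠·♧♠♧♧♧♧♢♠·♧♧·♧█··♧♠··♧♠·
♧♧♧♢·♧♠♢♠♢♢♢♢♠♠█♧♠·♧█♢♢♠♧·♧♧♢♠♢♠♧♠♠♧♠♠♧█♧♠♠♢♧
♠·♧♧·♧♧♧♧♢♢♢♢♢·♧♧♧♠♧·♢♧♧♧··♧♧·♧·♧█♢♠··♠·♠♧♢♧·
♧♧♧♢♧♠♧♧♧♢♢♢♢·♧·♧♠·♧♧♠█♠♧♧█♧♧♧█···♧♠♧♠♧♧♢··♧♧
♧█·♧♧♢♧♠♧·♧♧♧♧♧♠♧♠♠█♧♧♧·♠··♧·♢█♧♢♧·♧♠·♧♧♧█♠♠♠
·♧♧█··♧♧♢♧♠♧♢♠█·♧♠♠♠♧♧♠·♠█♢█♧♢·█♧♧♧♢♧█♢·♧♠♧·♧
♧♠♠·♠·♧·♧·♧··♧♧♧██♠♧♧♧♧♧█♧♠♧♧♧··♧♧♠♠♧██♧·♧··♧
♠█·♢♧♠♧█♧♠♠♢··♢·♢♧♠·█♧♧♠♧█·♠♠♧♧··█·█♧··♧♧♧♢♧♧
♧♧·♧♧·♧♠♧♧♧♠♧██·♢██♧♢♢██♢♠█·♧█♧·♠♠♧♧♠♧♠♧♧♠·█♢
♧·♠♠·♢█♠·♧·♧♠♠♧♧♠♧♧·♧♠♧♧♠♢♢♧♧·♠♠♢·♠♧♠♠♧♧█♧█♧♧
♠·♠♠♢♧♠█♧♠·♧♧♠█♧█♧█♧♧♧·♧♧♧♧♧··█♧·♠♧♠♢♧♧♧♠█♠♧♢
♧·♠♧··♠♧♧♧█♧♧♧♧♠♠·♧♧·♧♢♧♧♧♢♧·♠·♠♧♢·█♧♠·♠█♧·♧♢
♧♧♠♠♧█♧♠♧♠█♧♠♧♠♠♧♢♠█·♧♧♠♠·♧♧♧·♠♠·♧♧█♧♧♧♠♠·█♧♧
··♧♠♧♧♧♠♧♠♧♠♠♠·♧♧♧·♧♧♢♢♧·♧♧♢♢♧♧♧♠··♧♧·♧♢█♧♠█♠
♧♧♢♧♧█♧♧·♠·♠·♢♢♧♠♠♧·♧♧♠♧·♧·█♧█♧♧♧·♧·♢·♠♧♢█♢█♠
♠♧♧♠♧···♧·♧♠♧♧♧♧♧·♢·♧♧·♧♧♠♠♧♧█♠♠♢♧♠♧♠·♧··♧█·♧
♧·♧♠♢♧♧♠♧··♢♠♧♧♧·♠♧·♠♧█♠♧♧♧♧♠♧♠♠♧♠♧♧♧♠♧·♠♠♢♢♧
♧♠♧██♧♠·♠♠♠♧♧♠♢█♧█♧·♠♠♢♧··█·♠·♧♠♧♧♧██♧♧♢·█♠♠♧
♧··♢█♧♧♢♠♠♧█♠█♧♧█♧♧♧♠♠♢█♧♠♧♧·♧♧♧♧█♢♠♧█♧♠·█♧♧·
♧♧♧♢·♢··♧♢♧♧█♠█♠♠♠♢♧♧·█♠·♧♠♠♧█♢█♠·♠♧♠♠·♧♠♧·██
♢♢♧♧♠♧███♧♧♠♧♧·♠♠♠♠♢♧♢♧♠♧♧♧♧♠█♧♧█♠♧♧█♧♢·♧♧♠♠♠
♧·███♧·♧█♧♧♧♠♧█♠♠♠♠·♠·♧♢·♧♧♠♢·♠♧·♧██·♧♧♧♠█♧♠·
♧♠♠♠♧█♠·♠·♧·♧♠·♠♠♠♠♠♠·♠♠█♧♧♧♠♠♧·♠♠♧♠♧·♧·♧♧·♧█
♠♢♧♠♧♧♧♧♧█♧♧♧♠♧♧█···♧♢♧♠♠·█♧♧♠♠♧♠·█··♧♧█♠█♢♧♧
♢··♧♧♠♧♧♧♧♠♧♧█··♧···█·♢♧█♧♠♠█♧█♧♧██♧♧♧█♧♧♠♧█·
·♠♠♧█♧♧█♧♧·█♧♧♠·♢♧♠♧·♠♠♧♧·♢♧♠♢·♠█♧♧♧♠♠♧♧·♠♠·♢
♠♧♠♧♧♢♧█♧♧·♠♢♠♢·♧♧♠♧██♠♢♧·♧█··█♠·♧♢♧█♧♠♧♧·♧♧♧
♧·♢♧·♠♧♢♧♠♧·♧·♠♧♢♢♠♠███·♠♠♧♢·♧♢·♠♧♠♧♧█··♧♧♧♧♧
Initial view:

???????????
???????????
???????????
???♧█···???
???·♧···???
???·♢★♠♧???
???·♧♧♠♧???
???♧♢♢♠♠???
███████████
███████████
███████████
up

???????????
???????????
???????????
???♠♠♠♠♠???
???♧█···???
???·♧★··???
???·♢♧♠♧???
???·♧♧♠♧???
???♧♢♢♠♠???
███████████
███████████

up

???????????
???????????
???????????
???♠♠♠♠·???
???♠♠♠♠♠???
???♧█★··???
???·♧···???
???·♢♧♠♧???
???·♧♧♠♧???
???♧♢♢♠♠???
███████████

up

???????????
???????????
???????????
???♠♠♠♠♢???
???♠♠♠♠·???
???♠♠★♠♠???
???♧█···???
???·♧···???
???·♢♧♠♧???
???·♧♧♠♧???
???♧♢♢♠♠???

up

???????????
???????????
???????????
???♠♠♠♢♧???
???♠♠♠♠♢???
???♠♠★♠·???
???♠♠♠♠♠???
???♧█···???
???·♧···???
???·♢♧♠♧???
???·♧♧♠♧???

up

???????????
???????????
???????????
???♧█♧♧♧???
???♠♠♠♢♧???
???♠♠★♠♢???
???♠♠♠♠·???
???♠♠♠♠♠???
???♧█···???
???·♧···???
???·♢♧♠♧???

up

???????????
???????????
???????????
???█♧█♧·???
???♧█♧♧♧???
???♠♠★♢♧???
???♠♠♠♠♢???
???♠♠♠♠·???
???♠♠♠♠♠???
???♧█···???
???·♧···???

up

???????????
???????????
???????????
???♧·♠♧·???
???█♧█♧·???
???♧█★♧♧???
???♠♠♠♢♧???
???♠♠♠♠♢???
???♠♠♠♠·???
???♠♠♠♠♠???
???♧█···???

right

???????????
???????????
???????????
??♧·♠♧·♠???
??█♧█♧·♠???
??♧█♧★♧♠???
??♠♠♠♢♧♧???
??♠♠♠♠♢♧???
??♠♠♠♠·????
??♠♠♠♠♠????
??♧█···????

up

???????????
???????????
???????????
???♧·♢·♧???
??♧·♠♧·♠???
??█♧█★·♠???
??♧█♧♧♧♠???
??♠♠♠♢♧♧???
??♠♠♠♠♢♧???
??♠♠♠♠·????
??♠♠♠♠♠????

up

???????????
???????????
???????????
???♠♠♧·♧???
???♧·♢·♧???
??♧·♠★·♠???
??█♧█♧·♠???
??♧█♧♧♧♠???
??♠♠♠♢♧♧???
??♠♠♠♠♢♧???
??♠♠♠♠·????

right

???????????
???????????
???????????
??♠♠♧·♧♧???
??♧·♢·♧♧???
?♧·♠♧★♠♧???
?█♧█♧·♠♠???
?♧█♧♧♧♠♠???
?♠♠♠♢♧♧????
?♠♠♠♠♢♧????
?♠♠♠♠·?????

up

???????????
???????????
???????????
???♧·♧♧♢???
??♠♠♧·♧♧???
??♧·♢★♧♧???
?♧·♠♧·♠♧???
?█♧█♧·♠♠???
?♧█♧♧♧♠♠???
?♠♠♠♢♧♧????
?♠♠♠♠♢♧????

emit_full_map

??♧·♧♧♢
?♠♠♧·♧♧
?♧·♢★♧♧
♧·♠♧·♠♧
█♧█♧·♠♠
♧█♧♧♧♠♠
♠♠♠♢♧♧?
♠♠♠♠♢♧?
♠♠♠♠·??
♠♠♠♠♠??
♧█···??
·♧···??
·♢♧♠♧??
·♧♧♠♧??
♧♢♢♠♠??

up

???????????
???????????
???????????
???♢♠█·♧???
???♧·♧♧♢???
??♠♠♧★♧♧???
??♧·♢·♧♧???
?♧·♠♧·♠♧???
?█♧█♧·♠♠???
?♧█♧♧♧♠♠???
?♠♠♠♢♧♧????

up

???????????
???????????
???????????
???·♧♧·♧???
???♢♠█·♧???
???♧·★♧♢???
??♠♠♧·♧♧???
??♧·♢·♧♧???
?♧·♠♧·♠♧???
?█♧█♧·♠♠???
?♧█♧♧♧♠♠???

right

???????????
???????????
???????????
??·♧♧·♧♢???
??♢♠█·♧♧???
??♧·♧★♢♢???
?♠♠♧·♧♧♠???
?♧·♢·♧♧·???
♧·♠♧·♠♧????
█♧█♧·♠♠????
♧█♧♧♧♠♠????

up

???????????
???????????
???????????
???█♧♧♧·???
??·♧♧·♧♢???
??♢♠█★♧♧???
??♧·♧♧♢♢???
?♠♠♧·♧♧♠???
?♧·♢·♧♧·???
♧·♠♧·♠♧????
█♧█♧·♠♠????

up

???????????
???????????
???????????
???♧·♧♠♧???
???█♧♧♧·???
??·♧♧★♧♢???
??♢♠█·♧♧???
??♧·♧♧♢♢???
?♠♠♧·♧♧♠???
?♧·♢·♧♧·???
♧·♠♧·♠♧????

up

???????????
???????????
???????????
???█♧♢♢█???
???♧·♧♠♧???
???█♧★♧·???
??·♧♧·♧♢???
??♢♠█·♧♧???
??♧·♧♧♢♢???
?♠♠♧·♧♧♠???
?♧·♢·♧♧·???

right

???????????
???????????
???????????
??█♧♢♢██???
??♧·♧♠♧♧???
??█♧♧★·♧???
?·♧♧·♧♢♧???
?♢♠█·♧♧♠???
?♧·♧♧♢♢????
♠♠♧·♧♧♠????
♧·♢·♧♧·????

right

???????????
???????????
???????????
?█♧♢♢██♢???
?♧·♧♠♧♧♠???
?█♧♧♧★♧♧???
·♧♧·♧♢♧♧???
♢♠█·♧♧♠♠???
♧·♧♧♢♢?????
♠♧·♧♧♠?????
·♢·♧♧·?????

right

???????????
???????????
???????????
█♧♢♢██♢♠???
♧·♧♠♧♧♠♢???
█♧♧♧·★♧♧???
♧♧·♧♢♧♧♧???
♠█·♧♧♠♠·???
·♧♧♢♢??????
♧·♧♧♠??????
♢·♧♧·??????

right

???????????
???????????
???????????
♧♢♢██♢♠█???
·♧♠♧♧♠♢♢???
♧♧♧·♧★♧♧???
♧·♧♢♧♧♧♢???
█·♧♧♠♠·♧???
♧♧♢♢???????
·♧♧♠???????
·♧♧·???????

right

???????????
???????????
???????????
♢♢██♢♠█·???
♧♠♧♧♠♢♢♧???
♧♧·♧♧★♧♧???
·♧♢♧♧♧♢♧???
·♧♧♠♠·♧♧???
♧♢♢????????
♧♧♠????????
♧♧·????????

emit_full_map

???█♧♢♢██♢♠█·
???♧·♧♠♧♧♠♢♢♧
???█♧♧♧·♧♧★♧♧
??·♧♧·♧♢♧♧♧♢♧
??♢♠█·♧♧♠♠·♧♧
??♧·♧♧♢♢?????
?♠♠♧·♧♧♠?????
?♧·♢·♧♧·?????
♧·♠♧·♠♧??????
█♧█♧·♠♠??????
♧█♧♧♧♠♠??????
♠♠♠♢♧♧???????
♠♠♠♠♢♧???????
♠♠♠♠·????????
♠♠♠♠♠????????
♧█···????????
·♧···????????
·♢♧♠♧????????
·♧♧♠♧????????
♧♢♢♠♠????????


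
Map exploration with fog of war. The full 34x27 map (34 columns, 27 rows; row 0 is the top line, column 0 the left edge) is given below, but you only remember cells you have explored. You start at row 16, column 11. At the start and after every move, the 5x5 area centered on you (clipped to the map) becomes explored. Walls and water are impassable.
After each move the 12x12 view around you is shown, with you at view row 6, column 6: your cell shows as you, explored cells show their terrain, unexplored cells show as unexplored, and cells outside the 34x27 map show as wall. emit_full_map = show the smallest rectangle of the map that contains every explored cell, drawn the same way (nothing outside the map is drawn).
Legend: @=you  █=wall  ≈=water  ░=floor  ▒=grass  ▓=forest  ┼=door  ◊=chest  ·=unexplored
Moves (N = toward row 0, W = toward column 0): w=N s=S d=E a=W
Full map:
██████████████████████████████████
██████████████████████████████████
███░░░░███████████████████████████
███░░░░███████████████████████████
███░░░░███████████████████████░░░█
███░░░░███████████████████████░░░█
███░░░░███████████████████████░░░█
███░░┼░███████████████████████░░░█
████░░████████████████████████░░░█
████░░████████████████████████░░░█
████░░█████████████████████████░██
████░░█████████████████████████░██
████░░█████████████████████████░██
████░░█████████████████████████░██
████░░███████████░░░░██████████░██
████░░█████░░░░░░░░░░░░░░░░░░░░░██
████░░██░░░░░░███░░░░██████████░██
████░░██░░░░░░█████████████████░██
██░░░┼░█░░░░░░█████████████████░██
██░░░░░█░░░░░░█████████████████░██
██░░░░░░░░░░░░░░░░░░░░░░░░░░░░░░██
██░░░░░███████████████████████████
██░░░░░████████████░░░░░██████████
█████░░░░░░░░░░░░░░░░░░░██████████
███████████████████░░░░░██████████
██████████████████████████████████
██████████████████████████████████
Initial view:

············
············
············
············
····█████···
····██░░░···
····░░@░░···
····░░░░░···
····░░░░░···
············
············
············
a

············
············
············
············
····██████··
····███░░░··
····░░@░░░··
····░░░░░░··
····░░░░░░··
············
············
············

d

············
············
············
············
···██████···
···███░░░···
···░░░@░░···
···░░░░░░···
···░░░░░░···
············
············
············

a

············
············
············
············
····██████··
····███░░░··
····░░@░░░··
····░░░░░░··
····░░░░░░··
············
············
············

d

············
············
············
············
···██████···
···███░░░···
···░░░@░░···
···░░░░░░···
···░░░░░░···
············
············
············

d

············
············
············
············
··███████···
··███░░░░···
··░░░░@░█···
··░░░░░░█···
··░░░░░░█···
············
············
············

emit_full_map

███████
███░░░░
░░░░@░█
░░░░░░█
░░░░░░█

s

············
············
············
··███████···
··███░░░░···
··░░░░░░█···
··░░░░@░█···
··░░░░░░█···
····░░░░█···
············
············
············

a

············
············
············
···███████··
···███░░░░··
···░░░░░░█··
···░░░@░░█··
···░░░░░░█··
····░░░░░█··
············
············
············

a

············
············
············
····███████·
····███░░░░·
····░░░░░░█·
····░░@░░░█·
····░░░░░░█·
····░░░░░░█·
············
············
············

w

············
············
············
············
····███████·
····███░░░░·
····░░@░░░█·
····░░░░░░█·
····░░░░░░█·
····░░░░░░█·
············
············

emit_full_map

███████
███░░░░
░░@░░░█
░░░░░░█
░░░░░░█
░░░░░░█

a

············
············
············
············
····████████
····████░░░░
····█░@░░░░█
····█░░░░░░█
····█░░░░░░█
·····░░░░░░█
············
············

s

············
············
············
····████████
····████░░░░
····█░░░░░░█
····█░@░░░░█
····█░░░░░░█
····█░░░░░░█
············
············
············

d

············
············
············
···████████·
···████░░░░·
···█░░░░░░█·
···█░░@░░░█·
···█░░░░░░█·
···█░░░░░░█·
············
············
············

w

············
············
············
············
···████████·
···████░░░░·
···█░░@░░░█·
···█░░░░░░█·
···█░░░░░░█·
···█░░░░░░█·
············
············

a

············
············
············
············
····████████
····████░░░░
····█░@░░░░█
····█░░░░░░█
····█░░░░░░█
····█░░░░░░█
············
············

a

············
············
············
············
····████████
····█████░░░
····██@░░░░░
····██░░░░░░
····░█░░░░░░
·····█░░░░░░
············
············

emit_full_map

█████████
█████░░░░
██@░░░░░█
██░░░░░░█
░█░░░░░░█
·█░░░░░░█

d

············
············
············
············
···█████████
···█████░░░░
···██░@░░░░█
···██░░░░░░█
···░█░░░░░░█
····█░░░░░░█
············
············

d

············
············
············
············
··█████████·
··█████░░░░·
··██░░@░░░█·
··██░░░░░░█·
··░█░░░░░░█·
···█░░░░░░█·
············
············

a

············
············
············
············
···█████████
···█████░░░░
···██░@░░░░█
···██░░░░░░█
···░█░░░░░░█
····█░░░░░░█
············
············

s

············
············
············
···█████████
···█████░░░░
···██░░░░░░█
···██░@░░░░█
···░█░░░░░░█
····█░░░░░░█
············
············
············

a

············
············
············
····████████
····█████░░░
····██░░░░░░
····██@░░░░░
····░█░░░░░░
····░█░░░░░░
············
············
············

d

············
············
············
···█████████
···█████░░░░
···██░░░░░░█
···██░@░░░░█
···░█░░░░░░█
···░█░░░░░░█
············
············
············

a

············
············
············
····████████
····█████░░░
····██░░░░░░
····██@░░░░░
····░█░░░░░░
····░█░░░░░░
············
············
············

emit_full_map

█████████
█████░░░░
██░░░░░░█
██@░░░░░█
░█░░░░░░█
░█░░░░░░█

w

············
············
············
············
····████████
····█████░░░
····██@░░░░░
····██░░░░░░
····░█░░░░░░
····░█░░░░░░
············
············

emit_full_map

█████████
█████░░░░
██@░░░░░█
██░░░░░░█
░█░░░░░░█
░█░░░░░░█


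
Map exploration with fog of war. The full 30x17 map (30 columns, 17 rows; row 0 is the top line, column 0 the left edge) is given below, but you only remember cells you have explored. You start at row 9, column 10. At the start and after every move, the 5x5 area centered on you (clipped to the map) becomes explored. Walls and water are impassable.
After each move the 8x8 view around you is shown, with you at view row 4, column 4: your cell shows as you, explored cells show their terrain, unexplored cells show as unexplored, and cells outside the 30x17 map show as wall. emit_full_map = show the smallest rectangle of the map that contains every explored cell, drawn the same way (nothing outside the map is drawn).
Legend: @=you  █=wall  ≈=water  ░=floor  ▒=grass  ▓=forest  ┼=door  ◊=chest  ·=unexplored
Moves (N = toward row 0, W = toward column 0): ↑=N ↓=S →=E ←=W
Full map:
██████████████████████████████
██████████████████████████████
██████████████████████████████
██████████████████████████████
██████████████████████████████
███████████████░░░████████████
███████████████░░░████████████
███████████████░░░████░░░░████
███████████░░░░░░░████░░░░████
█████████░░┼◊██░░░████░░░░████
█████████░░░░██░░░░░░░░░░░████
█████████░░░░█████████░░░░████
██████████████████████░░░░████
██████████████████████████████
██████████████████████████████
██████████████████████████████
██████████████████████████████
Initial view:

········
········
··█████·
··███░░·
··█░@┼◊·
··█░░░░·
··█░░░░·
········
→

········
········
·██████·
·███░░░·
·█░░@◊█·
·█░░░░█·
·█░░░░█·
········

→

········
········
███████·
███░░░░·
█░░┼@██·
█░░░░██·
█░░░░██·
········

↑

········
········
··█████·
███████·
███░@░░·
█░░┼◊██·
█░░░░██·
█░░░░██·

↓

········
··█████·
███████·
███░░░░·
█░░┼@██·
█░░░░██·
█░░░░██·
········

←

········
···█████
·███████
·███░░░░
·█░░@◊██
·█░░░░██
·█░░░░██
········

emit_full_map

··█████
███████
███░░░░
█░░@◊██
█░░░░██
█░░░░██

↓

···█████
·███████
·███░░░░
·█░░┼◊██
·█░░@░██
·█░░░░██
··█████·
········

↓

·███████
·███░░░░
·█░░┼◊██
·█░░░░██
·█░░@░██
··█████·
··█████·
········

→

███████·
███░░░░·
█░░┼◊██·
█░░░░██·
█░░░@██·
·██████·
·██████·
········

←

·███████
·███░░░░
·█░░┼◊██
·█░░░░██
·█░░@░██
··██████
··██████
········

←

··██████
··███░░░
··█░░┼◊█
··█░░░░█
··█░@░░█
··██████
··██████
········

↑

····████
··██████
··███░░░
··█░░┼◊█
··█░@░░█
··█░░░░█
··██████
··██████

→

···█████
·███████
·███░░░░
·█░░┼◊██
·█░░@░██
·█░░░░██
·███████
·███████

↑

········
···█████
·███████
·███░░░░
·█░░@◊██
·█░░░░██
·█░░░░██
·███████

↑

········
········
··██████
·███████
·███@░░░
·█░░┼◊██
·█░░░░██
·█░░░░██

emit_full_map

·██████
███████
███@░░░
█░░┼◊██
█░░░░██
█░░░░██
███████
███████

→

········
········
·██████·
███████·
███░@░░·
█░░┼◊██·
█░░░░██·
█░░░░██·

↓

········
·██████·
███████·
███░░░░·
█░░┼@██·
█░░░░██·
█░░░░██·
███████·

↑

········
········
·██████·
███████·
███░@░░·
█░░┼◊██·
█░░░░██·
█░░░░██·

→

········
········
██████░·
██████░·
██░░@░░·
░░┼◊██░·
░░░░██░·
░░░░██··

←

········
········
·██████░
███████░
███░@░░░
█░░┼◊██░
█░░░░██░
█░░░░██·

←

········
········
··██████
·███████
·███@░░░
·█░░┼◊██
·█░░░░██
·█░░░░██

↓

········
··██████
·███████
·███░░░░
·█░░@◊██
·█░░░░██
·█░░░░██
·███████

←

········
···█████
··██████
··███░░░
··█░@┼◊█
··█░░░░█
··█░░░░█
··██████

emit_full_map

·██████░
███████░
███░░░░░
█░@┼◊██░
█░░░░██░
█░░░░██·
███████·
███████·
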